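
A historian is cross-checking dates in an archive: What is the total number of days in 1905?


Year: 1905
Check leap year rules:
Divisible by 4? No
1905 is not a leap year
Days: 365

365


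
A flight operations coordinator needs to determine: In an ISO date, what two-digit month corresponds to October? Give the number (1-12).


Calendar month order:
9. September
10. October <--
11. November
October is month number 10

10


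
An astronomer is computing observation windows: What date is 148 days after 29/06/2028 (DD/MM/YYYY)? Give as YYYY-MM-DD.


Start: 2028-06-29
Adding 148 days
Days remaining in June: 1
After June: 147 days still to add
July 2028: 31 days, 116 remaining
August 2028: 31 days, 85 remaining
September 2028: 30 days, 55 remaining
October 2028: 31 days, 24 remaining
Result: 2028-11-24

2028-11-24


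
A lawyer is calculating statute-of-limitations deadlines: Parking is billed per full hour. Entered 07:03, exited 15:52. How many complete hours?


Start: 07:03
End: 15:52
Hour difference: 15 - 7 = 8 hours
Minute difference: 52 - 3 = 49 minutes
Total minutes: 529
Complete hours: 529 / 60 = 8 (remainder 49)

8


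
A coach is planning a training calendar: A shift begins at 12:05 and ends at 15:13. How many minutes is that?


Start time: 12:05 = 725 minutes from midnight
End time: 15:13 = 913 minutes from midnight
Difference: 913 - 725 = 188 minutes
That is 3 hours and 8 minutes

188


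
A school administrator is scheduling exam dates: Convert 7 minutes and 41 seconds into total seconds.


Minutes: 7
Seconds: 41
Convert minutes to seconds: 7 x 60 = 420
Add remaining seconds: 420 + 41 = 461

461


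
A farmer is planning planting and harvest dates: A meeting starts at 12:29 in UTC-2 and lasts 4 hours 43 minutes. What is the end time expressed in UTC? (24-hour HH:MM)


Start: 12:29 in UTC-2
Step 1 - add duration:
  minutes: 29 + 43 = 72 (carry 1h)
  hours: 12 + 4 + 1 = 17
  end in UTC-2: 17:12
Step 2 - convert UTC-2 -> UTC:
  offset difference: 0 - (-2) = 2 hours
  17 + (2) = 19 -> mod 24 = 19
Result: 19:12 in UTC

19:12


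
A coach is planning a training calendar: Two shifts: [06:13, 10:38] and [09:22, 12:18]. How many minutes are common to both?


Interval A: [373, 638] minutes from midnight
Interval B: [562, 738] minutes from midnight
Overlap start = max(373, 562) = 562
Overlap end = min(638, 738) = 638
Overlap = 638 - 562 = 76 minutes

76


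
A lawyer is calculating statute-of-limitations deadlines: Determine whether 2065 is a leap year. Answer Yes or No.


Year: 2065
Divisible by 4? 2065 / 4 = 516.25 -> No
Not divisible by 4, so NOT a leap year

No


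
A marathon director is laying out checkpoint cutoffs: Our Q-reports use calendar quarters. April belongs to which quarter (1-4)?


Month: April (month 4)
Q1: January-March (months 1-3)
Q2: April-June (months 4-6)
Q3: July-September (months 7-9)
Q4: October-December (months 10-12)
Month 4 falls in Q2

2


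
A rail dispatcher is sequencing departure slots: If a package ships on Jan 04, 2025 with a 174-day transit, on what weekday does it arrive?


Start: 2025-01-04 (Saturday)
Step 1 - find target date: add 174 days
  2025-01-04 + 174 days = 2025-06-27
Step 2 - day of week:
  174 mod 7 = 6
  Saturday + 6 days -> Friday
Result: Friday (2025-06-27)

Friday


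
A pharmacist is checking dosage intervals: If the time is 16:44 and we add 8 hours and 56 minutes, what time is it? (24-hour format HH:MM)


Start time: 16:44
Adding: 8 hours 56 minutes
Minutes: 44 + 56 = 100
Minute overflow: 100 >= 60, so carry 1 hour, minutes = 40
Hours: 16 + 8 + 1 = 25
Hour wraparound: 25 mod 24 = 1
Result: 01:40

01:40


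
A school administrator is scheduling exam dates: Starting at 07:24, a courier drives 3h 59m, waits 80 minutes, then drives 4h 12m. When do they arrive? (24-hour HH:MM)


Depart: 07:24
Leg 1: +239 min -> 11:23
Layover: +80 min -> 12:43
Leg 2: +252 min -> 16:55
Total travel: 571 minutes = 9h 31m
Arrival: 16:55

16:55


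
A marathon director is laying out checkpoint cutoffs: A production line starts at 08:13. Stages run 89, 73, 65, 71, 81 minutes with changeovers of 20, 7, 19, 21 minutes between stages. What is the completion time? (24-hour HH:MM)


Start: 08:13 = 493 min from midnight
  after task 1 (89 min): 09:42
  after break (20 min): 10:02
  after task 2 (73 min): 11:15
  after break (7 min): 11:22
  after task 3 (65 min): 12:27
  after break (19 min): 12:46
  after task 4 (71 min): 13:57
  after break (21 min): 14:18
  after task 5 (81 min): 15:39
Total elapsed: 446 minutes
End time: 15:39

15:39


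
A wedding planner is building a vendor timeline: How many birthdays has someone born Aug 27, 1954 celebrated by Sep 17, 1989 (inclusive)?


Birth: 1954-08-27
Reference: 1989-09-17
Year difference: 1989 - 1954 = 35
Has birthday (08-27) occurred by 09-17? Yes
Age in full years: 35

35


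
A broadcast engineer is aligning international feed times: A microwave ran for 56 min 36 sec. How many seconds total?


Minutes: 56
Extra seconds: 36
Seconds per minute: 60
Minutes to seconds: 56 x 60 = 3360
Total: 3360 + 36 = 3396

3396


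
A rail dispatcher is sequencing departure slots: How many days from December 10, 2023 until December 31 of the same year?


Start: December 10, 2023
End: December 31, 2023
Days left in December: 21
Total: 21 days

21


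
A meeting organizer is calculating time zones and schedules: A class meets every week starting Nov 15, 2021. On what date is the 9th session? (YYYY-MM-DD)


First occurrence: 2021-11-15 (occurrence 1)
Each occurrence is 7 days after the previous.
Occurrence 9 is 8 weeks after the first.
8 weeks = 56 days
2021-11-15 + 56 days = 2022-01-10

2022-01-10


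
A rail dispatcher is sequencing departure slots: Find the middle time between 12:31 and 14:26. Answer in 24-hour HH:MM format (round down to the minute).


Start time: 12:31 = 751 minutes from midnight
End time: 14:26 = 866 minutes from midnight
Sum: 751 + 866 = 1617
Midpoint: 1617 / 2 = 808 minutes
Convert: 808 / 60 = 13 hours, 28 minutes
Result: 13:28

13:28


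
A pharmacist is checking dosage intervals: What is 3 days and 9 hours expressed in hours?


Days: 3
Extra hours: 9
Hours per day: 24
Days to hours: 3 x 24 = 72
Total: 72 + 9 = 81

81


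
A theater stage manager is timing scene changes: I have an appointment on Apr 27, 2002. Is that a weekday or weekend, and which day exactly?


Date: 2002-04-27
January 1, 2002 is a Tuesday
Day of year: 117
Offset from Jan 1: 116 days
116 mod 7 = 4
Result: Saturday

Saturday


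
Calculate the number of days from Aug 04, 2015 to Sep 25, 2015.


Start date: 2015-08-04
End date: 2015-09-25
Aug 2015: +28 days
Sep 2015: +24 days
Total: 52 days

52


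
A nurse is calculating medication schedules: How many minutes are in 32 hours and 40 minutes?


Hours: 32
Extra minutes: 40
Minutes per hour: 60
Hours to minutes: 32 x 60 = 1920
Total: 1920 + 40 = 1960

1960


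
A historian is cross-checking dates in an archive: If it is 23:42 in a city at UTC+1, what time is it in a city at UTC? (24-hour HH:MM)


Local time: 23:42 at UTC+1 (offset 1h)
Target zone: UTC (offset 0h)
Difference: 0 - (1) = -1 hours
Calculation: 23 + (-1) = 22
Result: 22:42

22:42


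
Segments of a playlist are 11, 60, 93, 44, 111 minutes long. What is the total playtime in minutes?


Durations: 11, 60, 93, 44, 111
Running sum: 11
+ 60 = 71
+ 93 = 164
+ 44 = 208
+ 111 = 319
Total duration: 319 minutes
That is 5 hours and 19 minutes

319


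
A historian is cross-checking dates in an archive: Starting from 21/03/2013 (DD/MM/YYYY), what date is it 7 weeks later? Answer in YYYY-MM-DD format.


Start: 2013-03-21
Weeks to add: 7
Convert to days: 7 x 7 = 49 days
Add 49 days to 2013-03-21
Result: 2013-05-09

2013-05-09


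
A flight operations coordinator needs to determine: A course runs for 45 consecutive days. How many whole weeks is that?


Total days: 45
Days per week: 7
Division: 45 / 7 = 6 remainder 3
Complete weeks: 6
Remaining days: 3

6


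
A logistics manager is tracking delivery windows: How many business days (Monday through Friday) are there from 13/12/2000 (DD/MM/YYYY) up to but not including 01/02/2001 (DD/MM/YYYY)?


Start: 2000-12-13 (Wednesday)
End (exclusive): 2001-02-01 (Thursday)
Total calendar days: 50
Full weeks: 50 // 7 = 7 -> 35 weekdays
Remaining 1 days starting on Wednesday:
  Wed(w) -> 1 weekdays
Total business days: 35 + 1 = 36

36


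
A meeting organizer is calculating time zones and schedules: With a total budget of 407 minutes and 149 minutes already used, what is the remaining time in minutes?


Total budget: 407 minutes
Time used: 149 minutes
Remaining: 407 - 149 = 258 minutes
Percent used: 36.6%
Percent remaining: 63.4%

258


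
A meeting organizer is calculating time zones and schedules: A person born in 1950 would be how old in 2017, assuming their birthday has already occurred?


Birth year: 1950
Current year: 2017
Age = current year - birth year
Age = 2017 - 1950 = 67

67


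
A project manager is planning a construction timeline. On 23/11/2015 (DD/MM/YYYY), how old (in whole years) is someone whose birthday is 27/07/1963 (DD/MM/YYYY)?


Birth: 1963-07-27
Reference: 2015-11-23
Year difference: 2015 - 1963 = 52
Has birthday (07-27) occurred by 11-23? Yes
Age in full years: 52

52


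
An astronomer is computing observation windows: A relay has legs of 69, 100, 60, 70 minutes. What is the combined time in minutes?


Durations: 69, 100, 60, 70
Running sum: 69
+ 100 = 169
+ 60 = 229
+ 70 = 299
Total duration: 299 minutes
That is 4 hours and 59 minutes

299


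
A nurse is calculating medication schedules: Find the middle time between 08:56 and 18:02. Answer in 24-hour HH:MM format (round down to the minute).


Start time: 08:56 = 536 minutes from midnight
End time: 18:02 = 1082 minutes from midnight
Sum: 536 + 1082 = 1618
Midpoint: 1618 / 2 = 809 minutes
Convert: 809 / 60 = 13 hours, 29 minutes
Result: 13:29

13:29


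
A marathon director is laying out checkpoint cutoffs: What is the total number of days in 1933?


Year: 1933
Check leap year rules:
Divisible by 4? No
1933 is not a leap year
Days: 365

365


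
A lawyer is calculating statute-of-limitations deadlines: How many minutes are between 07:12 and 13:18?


Start time: 07:12 = 432 minutes from midnight
End time: 13:18 = 798 minutes from midnight
Difference: 798 - 432 = 366 minutes
That is 6 hours and 6 minutes

366


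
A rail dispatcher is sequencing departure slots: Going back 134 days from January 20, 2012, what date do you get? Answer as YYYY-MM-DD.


Start: 2012-01-20
Subtracting 134 days
Days already passed in January: 20
After going back through January: 114 more days to subtract
December 2011: 31 days, 83 remaining
November 2011: 30 days, 53 remaining
October 2011: 31 days, 22 remaining
September 2011 has 30 days, need 22
Result: 2011-09-08

2011-09-08


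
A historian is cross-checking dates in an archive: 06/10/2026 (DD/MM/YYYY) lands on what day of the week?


Date: 2026-10-06
January 1, 2026 is a Thursday
Day of year: 279
Offset from Jan 1: 278 days
278 mod 7 = 5
Result: Tuesday

Tuesday


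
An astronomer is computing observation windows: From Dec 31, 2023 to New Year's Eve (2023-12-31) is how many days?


Start: December 31, 2023
End: December 31, 2023
Days left in December: 0
Total: 0 days

0


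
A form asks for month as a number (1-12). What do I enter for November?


Calendar month order:
10. October
11. November <--
12. December
November is month number 11

11


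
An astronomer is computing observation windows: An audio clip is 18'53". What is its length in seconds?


Minutes: 18
Seconds: 53
Convert minutes to seconds: 18 x 60 = 1080
Add remaining seconds: 1080 + 53 = 1133

1133


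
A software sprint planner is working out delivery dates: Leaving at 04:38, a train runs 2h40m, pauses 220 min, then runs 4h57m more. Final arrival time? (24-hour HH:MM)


Depart: 04:38
Leg 1: +160 min -> 07:18
Layover: +220 min -> 10:58
Leg 2: +297 min -> 15:55
Total travel: 677 minutes = 11h 17m
Arrival: 15:55

15:55


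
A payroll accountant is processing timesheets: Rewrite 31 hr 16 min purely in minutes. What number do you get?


Hours: 31
Extra minutes: 16
Minutes per hour: 60
Hours to minutes: 31 x 60 = 1860
Total: 1860 + 16 = 1876

1876


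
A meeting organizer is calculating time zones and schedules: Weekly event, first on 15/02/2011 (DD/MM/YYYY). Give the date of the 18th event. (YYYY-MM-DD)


First occurrence: 2011-02-15 (occurrence 1)
Each occurrence is 7 days after the previous.
Occurrence 18 is 17 weeks after the first.
17 weeks = 119 days
2011-02-15 + 119 days = 2011-06-14

2011-06-14


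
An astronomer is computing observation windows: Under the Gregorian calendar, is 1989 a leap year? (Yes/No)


Year: 1989
Divisible by 4? 1989 / 4 = 497.25 -> No
Not divisible by 4, so NOT a leap year

No


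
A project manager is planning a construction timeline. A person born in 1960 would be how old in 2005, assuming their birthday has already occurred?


Birth year: 1960
Current year: 2005
Age = current year - birth year
Age = 2005 - 1960 = 45

45


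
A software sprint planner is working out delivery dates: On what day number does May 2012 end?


Month: May
Year: 2012
May is a 31-day month
Total: 31 days

31


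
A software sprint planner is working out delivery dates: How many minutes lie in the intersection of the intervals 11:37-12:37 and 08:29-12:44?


Interval A: [697, 757] minutes from midnight
Interval B: [509, 764] minutes from midnight
Overlap start = max(697, 509) = 697
Overlap end = min(757, 764) = 757
Overlap = 757 - 697 = 60 minutes

60


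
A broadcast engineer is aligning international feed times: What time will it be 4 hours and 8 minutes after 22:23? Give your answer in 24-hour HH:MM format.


Start time: 22:23
Adding: 4 hours 8 minutes
Minutes: 23 + 8 = 31
Hours: 22 + 4 + 0 = 26
Hour wraparound: 26 mod 24 = 2
Result: 02:31

02:31


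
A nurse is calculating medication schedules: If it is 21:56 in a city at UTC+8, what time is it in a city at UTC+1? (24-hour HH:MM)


Local time: 21:56 at UTC+8 (offset 8h)
Target zone: UTC+1 (offset 1h)
Difference: 1 - (8) = -7 hours
Calculation: 21 + (-7) = 14
Result: 14:56

14:56


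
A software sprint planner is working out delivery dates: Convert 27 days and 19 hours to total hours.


Days: 27
Extra hours: 19
Hours per day: 24
Days to hours: 27 x 24 = 648
Total: 648 + 19 = 667

667


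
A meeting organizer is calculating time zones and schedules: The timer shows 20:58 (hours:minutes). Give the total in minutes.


Hours: 20
Minutes: 58
Convert hours to minutes: 20 x 60 = 1200
Add remaining minutes: 1200 + 58 = 1258

1258


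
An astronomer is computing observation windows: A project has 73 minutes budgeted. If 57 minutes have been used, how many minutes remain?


Total budget: 73 minutes
Time used: 57 minutes
Remaining: 73 - 57 = 16 minutes
Percent used: 78.1%
Percent remaining: 21.9%

16


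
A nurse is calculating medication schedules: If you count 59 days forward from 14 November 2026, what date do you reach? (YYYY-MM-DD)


Start: 2026-11-14
Adding 59 days
Days remaining in November: 16
After November: 43 days still to add
December 2026: 31 days, 12 remaining
January 2027 has 31 days, need 12
Result: 2027-01-12

2027-01-12


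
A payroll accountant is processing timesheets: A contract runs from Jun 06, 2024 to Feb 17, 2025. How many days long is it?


Start date: 2024-06-06
End date: 2025-02-17
Jun 2024: +25 days
Jul 2024: +31 days
Aug 2024: +31 days
... (6 more months)
Total: 256 days

256


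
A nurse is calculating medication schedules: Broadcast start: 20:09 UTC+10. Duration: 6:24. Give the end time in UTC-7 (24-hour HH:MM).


Start: 20:09 in UTC+10
Step 1 - add duration:
  minutes: 9 + 24 = 33
  hours: 20 + 6 + 0 = 26
  end in UTC+10: 02:33
Step 2 - convert UTC+10 -> UTC-7:
  offset difference: -7 - (10) = -17 hours
  2 + (-17) = -15 -> mod 24 = 9
Result: 09:33 in UTC-7

09:33


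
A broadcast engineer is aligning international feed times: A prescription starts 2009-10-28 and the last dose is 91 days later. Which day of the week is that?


Start: 2009-10-28 (Wednesday)
Step 1 - find target date: add 91 days
  2009-10-28 + 91 days = 2010-01-27
Step 2 - day of week:
  91 mod 7 = 0
  Wednesday + 0 days -> Wednesday
Result: Wednesday (2010-01-27)

Wednesday


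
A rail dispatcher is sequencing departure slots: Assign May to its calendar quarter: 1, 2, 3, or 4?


Month: May (month 5)
Q1: January-March (months 1-3)
Q2: April-June (months 4-6)
Q3: July-September (months 7-9)
Q4: October-December (months 10-12)
Month 5 falls in Q2

2


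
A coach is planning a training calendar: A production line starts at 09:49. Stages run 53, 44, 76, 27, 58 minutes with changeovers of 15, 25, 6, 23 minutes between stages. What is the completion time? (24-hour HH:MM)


Start: 09:49 = 589 min from midnight
  after task 1 (53 min): 10:42
  after break (15 min): 10:57
  after task 2 (44 min): 11:41
  after break (25 min): 12:06
  after task 3 (76 min): 13:22
  after break (6 min): 13:28
  after task 4 (27 min): 13:55
  after break (23 min): 14:18
  after task 5 (58 min): 15:16
Total elapsed: 327 minutes
End time: 15:16

15:16


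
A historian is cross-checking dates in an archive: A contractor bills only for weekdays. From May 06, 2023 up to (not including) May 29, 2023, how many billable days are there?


Start: 2023-05-06 (Saturday)
End (exclusive): 2023-05-29 (Monday)
Total calendar days: 23
Full weeks: 23 // 7 = 3 -> 15 weekdays
Remaining 2 days starting on Saturday:
  Sat(-), Sun(-) -> 0 weekdays
Total business days: 15 + 0 = 15

15


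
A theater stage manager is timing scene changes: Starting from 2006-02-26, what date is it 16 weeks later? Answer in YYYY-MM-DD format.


Start: 2006-02-26
Weeks to add: 16
Convert to days: 16 x 7 = 112 days
Add 112 days to 2006-02-26
Result: 2006-06-18

2006-06-18


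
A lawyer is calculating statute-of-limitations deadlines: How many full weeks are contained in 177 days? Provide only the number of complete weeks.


Total days: 177
Days per week: 7
Division: 177 / 7 = 25 remainder 2
Complete weeks: 25
Remaining days: 2

25


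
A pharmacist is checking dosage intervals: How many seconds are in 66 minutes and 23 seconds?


Minutes: 66
Extra seconds: 23
Seconds per minute: 60
Minutes to seconds: 66 x 60 = 3960
Total: 3960 + 23 = 3983

3983


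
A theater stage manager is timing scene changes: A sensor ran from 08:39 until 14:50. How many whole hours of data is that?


Start: 08:39
End: 14:50
Hour difference: 14 - 8 = 6 hours
Minute difference: 50 - 39 = 11 minutes
Total minutes: 371
Complete hours: 371 / 60 = 6 (remainder 11)

6


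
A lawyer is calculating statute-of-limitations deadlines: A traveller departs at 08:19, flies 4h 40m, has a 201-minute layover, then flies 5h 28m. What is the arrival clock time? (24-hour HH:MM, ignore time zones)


Depart: 08:19
Leg 1: +280 min -> 12:59
Layover: +201 min -> 16:20
Leg 2: +328 min -> 21:48
Total travel: 809 minutes = 13h 29m
Arrival: 21:48

21:48


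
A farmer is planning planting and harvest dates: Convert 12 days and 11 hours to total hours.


Days: 12
Extra hours: 11
Hours per day: 24
Days to hours: 12 x 24 = 288
Total: 288 + 11 = 299

299


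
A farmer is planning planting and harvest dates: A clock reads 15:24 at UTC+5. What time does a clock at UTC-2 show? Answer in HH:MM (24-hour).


Local time: 15:24 at UTC+5 (offset 5h)
Target zone: UTC-2 (offset -2h)
Difference: -2 - (5) = -7 hours
Calculation: 15 + (-7) = 8
Result: 08:24

08:24


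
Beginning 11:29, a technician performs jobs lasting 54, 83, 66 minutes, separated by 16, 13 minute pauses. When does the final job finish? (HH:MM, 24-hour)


Start: 11:29 = 689 min from midnight
  after task 1 (54 min): 12:23
  after break (16 min): 12:39
  after task 2 (83 min): 14:02
  after break (13 min): 14:15
  after task 3 (66 min): 15:21
Total elapsed: 232 minutes
End time: 15:21

15:21


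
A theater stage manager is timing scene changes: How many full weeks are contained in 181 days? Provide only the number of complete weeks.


Total days: 181
Days per week: 7
Division: 181 / 7 = 25 remainder 6
Complete weeks: 25
Remaining days: 6

25


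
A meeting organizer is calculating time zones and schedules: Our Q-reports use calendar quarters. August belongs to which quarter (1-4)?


Month: August (month 8)
Q1: January-March (months 1-3)
Q2: April-June (months 4-6)
Q3: July-September (months 7-9)
Q4: October-December (months 10-12)
Month 8 falls in Q3

3


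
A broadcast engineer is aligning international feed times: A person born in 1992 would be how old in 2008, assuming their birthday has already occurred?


Birth year: 1992
Current year: 2008
Age = current year - birth year
Age = 2008 - 1992 = 16

16


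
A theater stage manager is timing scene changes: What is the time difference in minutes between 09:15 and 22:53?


Start time: 09:15 = 555 minutes from midnight
End time: 22:53 = 1373 minutes from midnight
Difference: 1373 - 555 = 818 minutes
That is 13 hours and 38 minutes

818


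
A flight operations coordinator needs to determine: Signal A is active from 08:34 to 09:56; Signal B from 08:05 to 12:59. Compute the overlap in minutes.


Interval A: [514, 596] minutes from midnight
Interval B: [485, 779] minutes from midnight
Overlap start = max(514, 485) = 514
Overlap end = min(596, 779) = 596
Overlap = 596 - 514 = 82 minutes

82


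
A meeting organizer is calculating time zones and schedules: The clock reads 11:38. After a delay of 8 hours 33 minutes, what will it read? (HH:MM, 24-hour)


Start time: 11:38
Adding: 8 hours 33 minutes
Minutes: 38 + 33 = 71
Minute overflow: 71 >= 60, so carry 1 hour, minutes = 11
Hours: 11 + 8 + 1 = 20
Result: 20:11

20:11


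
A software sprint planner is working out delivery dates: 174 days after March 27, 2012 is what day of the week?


Start: 2012-03-27 (Tuesday)
Step 1 - find target date: add 174 days
  2012-03-27 + 174 days = 2012-09-17
Step 2 - day of week:
  174 mod 7 = 6
  Tuesday + 6 days -> Monday
Result: Monday (2012-09-17)

Monday


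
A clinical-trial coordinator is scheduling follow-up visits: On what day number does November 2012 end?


Month: November
Year: 2012
November is a 30-day month
Total: 30 days

30


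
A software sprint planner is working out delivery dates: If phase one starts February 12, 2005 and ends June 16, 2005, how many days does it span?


Start date: 2005-02-12
End date: 2005-06-16
Feb 2005: +17 days
Mar 2005: +31 days
Apr 2005: +30 days
May 2005: +31 days
Jun 2005: +15 days
Total: 124 days

124


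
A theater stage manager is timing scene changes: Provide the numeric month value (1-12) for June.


Calendar month order:
5. May
6. June <--
7. July
June is month number 6

6


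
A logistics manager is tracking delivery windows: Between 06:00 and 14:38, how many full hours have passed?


Start: 06:00
End: 14:38
Hour difference: 14 - 6 = 8 hours
Minute difference: 38 - 0 = 38 minutes
Total minutes: 518
Complete hours: 518 / 60 = 8 (remainder 38)

8


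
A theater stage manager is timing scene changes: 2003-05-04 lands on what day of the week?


Date: 2003-05-04
January 1, 2003 is a Wednesday
Day of year: 124
Offset from Jan 1: 123 days
123 mod 7 = 4
Result: Sunday

Sunday


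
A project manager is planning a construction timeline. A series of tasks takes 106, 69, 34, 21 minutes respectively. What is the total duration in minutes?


Durations: 106, 69, 34, 21
Running sum: 106
+ 69 = 175
+ 34 = 209
+ 21 = 230
Total duration: 230 minutes
That is 3 hours and 50 minutes

230


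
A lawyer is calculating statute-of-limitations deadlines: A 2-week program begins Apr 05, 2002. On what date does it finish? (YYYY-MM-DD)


Start: 2002-04-05
Weeks to add: 2
Convert to days: 2 x 7 = 14 days
Add 14 days to 2002-04-05
Result: 2002-04-19

2002-04-19


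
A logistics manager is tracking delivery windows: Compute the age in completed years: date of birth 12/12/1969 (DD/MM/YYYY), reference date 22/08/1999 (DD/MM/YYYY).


Birth: 1969-12-12
Reference: 1999-08-22
Year difference: 1999 - 1969 = 30
Has birthday (12-12) occurred by 08-22? No
Birthday not yet reached this year -> subtract 1
Age in full years: 29

29


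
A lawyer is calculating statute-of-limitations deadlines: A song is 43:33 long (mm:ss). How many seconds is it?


Minutes: 43
Extra seconds: 33
Seconds per minute: 60
Minutes to seconds: 43 x 60 = 2580
Total: 2580 + 33 = 2613

2613


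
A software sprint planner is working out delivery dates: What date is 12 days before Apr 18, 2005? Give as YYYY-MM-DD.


Start: 2005-04-18
Subtracting 12 days
Days already passed in April: 18
Result: 2005-04-06

2005-04-06


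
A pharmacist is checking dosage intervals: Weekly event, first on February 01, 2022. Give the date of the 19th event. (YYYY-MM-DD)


First occurrence: 2022-02-01 (occurrence 1)
Each occurrence is 7 days after the previous.
Occurrence 19 is 18 weeks after the first.
18 weeks = 126 days
2022-02-01 + 126 days = 2022-06-07

2022-06-07


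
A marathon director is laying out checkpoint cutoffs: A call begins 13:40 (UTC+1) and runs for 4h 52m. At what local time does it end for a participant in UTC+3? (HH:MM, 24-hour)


Start: 13:40 in UTC+1
Step 1 - add duration:
  minutes: 40 + 52 = 92 (carry 1h)
  hours: 13 + 4 + 1 = 18
  end in UTC+1: 18:32
Step 2 - convert UTC+1 -> UTC+3:
  offset difference: 3 - (1) = 2 hours
  18 + (2) = 20 -> mod 24 = 20
Result: 20:32 in UTC+3

20:32


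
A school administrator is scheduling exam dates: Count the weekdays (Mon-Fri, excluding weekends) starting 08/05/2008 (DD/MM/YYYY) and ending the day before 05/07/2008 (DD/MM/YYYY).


Start: 2008-05-08 (Thursday)
End (exclusive): 2008-07-05 (Saturday)
Total calendar days: 58
Full weeks: 58 // 7 = 8 -> 40 weekdays
Remaining 2 days starting on Thursday:
  Thu(w), Fri(w) -> 2 weekdays
Total business days: 40 + 2 = 42

42


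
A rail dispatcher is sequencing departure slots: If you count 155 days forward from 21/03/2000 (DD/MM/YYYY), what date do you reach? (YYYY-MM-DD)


Start: 2000-03-21
Adding 155 days
Days remaining in March: 10
After March: 145 days still to add
April 2000: 30 days, 115 remaining
May 2000: 31 days, 84 remaining
June 2000: 30 days, 54 remaining
July 2000: 31 days, 23 remaining
Result: 2000-08-23

2000-08-23


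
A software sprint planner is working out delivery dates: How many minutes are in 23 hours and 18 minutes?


Hours: 23
Minutes: 18
Convert hours to minutes: 23 x 60 = 1380
Add remaining minutes: 1380 + 18 = 1398

1398


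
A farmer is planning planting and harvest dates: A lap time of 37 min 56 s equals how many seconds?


Minutes: 37
Seconds: 56
Convert minutes to seconds: 37 x 60 = 2220
Add remaining seconds: 2220 + 56 = 2276

2276


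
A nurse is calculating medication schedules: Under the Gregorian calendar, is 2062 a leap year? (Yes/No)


Year: 2062
Divisible by 4? 2062 / 4 = 515.5 -> No
Not divisible by 4, so NOT a leap year

No


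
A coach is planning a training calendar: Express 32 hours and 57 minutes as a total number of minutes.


Hours: 32
Extra minutes: 57
Minutes per hour: 60
Hours to minutes: 32 x 60 = 1920
Total: 1920 + 57 = 1977

1977


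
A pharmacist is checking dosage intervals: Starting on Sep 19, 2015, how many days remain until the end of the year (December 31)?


Start: September 19, 2015
End: December 31, 2015
Days left in September: 11
October: 31
November: 30
December: 31
Sum of remaining months: 92
Total: 11 + 92 = 103

103


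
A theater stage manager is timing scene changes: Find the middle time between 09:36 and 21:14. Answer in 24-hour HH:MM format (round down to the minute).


Start time: 09:36 = 576 minutes from midnight
End time: 21:14 = 1274 minutes from midnight
Sum: 576 + 1274 = 1850
Midpoint: 1850 / 2 = 925 minutes
Convert: 925 / 60 = 15 hours, 25 minutes
Result: 15:25

15:25


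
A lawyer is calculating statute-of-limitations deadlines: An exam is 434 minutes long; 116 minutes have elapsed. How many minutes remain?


Total budget: 434 minutes
Time used: 116 minutes
Remaining: 434 - 116 = 318 minutes
Percent used: 26.7%
Percent remaining: 73.3%

318


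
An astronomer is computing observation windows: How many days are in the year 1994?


Year: 1994
Check leap year rules:
Divisible by 4? No
1994 is not a leap year
Days: 365

365


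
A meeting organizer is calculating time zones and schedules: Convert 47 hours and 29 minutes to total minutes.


Hours: 47
Minutes: 29
Convert hours to minutes: 47 x 60 = 2820
Add remaining minutes: 2820 + 29 = 2849

2849


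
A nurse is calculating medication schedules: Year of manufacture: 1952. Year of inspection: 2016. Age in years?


Birth year: 1952
Current year: 2016
Age = current year - birth year
Age = 2016 - 1952 = 64

64


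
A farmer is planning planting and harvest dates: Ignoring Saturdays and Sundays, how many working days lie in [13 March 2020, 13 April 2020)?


Start: 2020-03-13 (Friday)
End (exclusive): 2020-04-13 (Monday)
Total calendar days: 31
Full weeks: 31 // 7 = 4 -> 20 weekdays
Remaining 3 days starting on Friday:
  Fri(w), Sat(-), Sun(-) -> 1 weekdays
Total business days: 20 + 1 = 21

21


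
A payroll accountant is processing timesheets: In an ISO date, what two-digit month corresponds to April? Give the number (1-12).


Calendar month order:
3. March
4. April <--
5. May
April is month number 4

4


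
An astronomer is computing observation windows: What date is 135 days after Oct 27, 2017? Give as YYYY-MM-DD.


Start: 2017-10-27
Adding 135 days
Days remaining in October: 4
After October: 131 days still to add
November 2017: 30 days, 101 remaining
December 2017: 31 days, 70 remaining
January 2018: 31 days, 39 remaining
February 2018: 28 days, 11 remaining
Result: 2018-03-11

2018-03-11


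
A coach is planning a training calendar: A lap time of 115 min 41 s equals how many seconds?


Minutes: 115
Seconds: 41
Convert minutes to seconds: 115 x 60 = 6900
Add remaining seconds: 6900 + 41 = 6941

6941


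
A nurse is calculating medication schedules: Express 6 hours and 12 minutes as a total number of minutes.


Hours: 6
Extra minutes: 12
Minutes per hour: 60
Hours to minutes: 6 x 60 = 360
Total: 360 + 12 = 372

372


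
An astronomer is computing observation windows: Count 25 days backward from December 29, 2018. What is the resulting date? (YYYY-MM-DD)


Start: 2018-12-29
Subtracting 25 days
Days already passed in December: 29
Result: 2018-12-04

2018-12-04


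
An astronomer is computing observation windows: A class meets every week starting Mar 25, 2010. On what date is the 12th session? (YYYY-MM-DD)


First occurrence: 2010-03-25 (occurrence 1)
Each occurrence is 7 days after the previous.
Occurrence 12 is 11 weeks after the first.
11 weeks = 77 days
2010-03-25 + 77 days = 2010-06-10

2010-06-10


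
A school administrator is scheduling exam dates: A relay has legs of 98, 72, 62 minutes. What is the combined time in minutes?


Durations: 98, 72, 62
Running sum: 98
+ 72 = 170
+ 62 = 232
Total duration: 232 minutes
That is 3 hours and 52 minutes

232


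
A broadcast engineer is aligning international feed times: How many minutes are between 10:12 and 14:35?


Start time: 10:12 = 612 minutes from midnight
End time: 14:35 = 875 minutes from midnight
Difference: 875 - 612 = 263 minutes
That is 4 hours and 23 minutes

263


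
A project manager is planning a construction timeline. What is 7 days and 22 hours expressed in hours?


Days: 7
Extra hours: 22
Hours per day: 24
Days to hours: 7 x 24 = 168
Total: 168 + 22 = 190

190


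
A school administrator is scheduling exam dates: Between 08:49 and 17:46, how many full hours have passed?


Start: 08:49
End: 17:46
Hour difference: 17 - 8 = 9 hours
Minute difference: 46 - 49 = -3 minutes
Total minutes: 537
Complete hours: 537 / 60 = 8 (remainder 57)

8


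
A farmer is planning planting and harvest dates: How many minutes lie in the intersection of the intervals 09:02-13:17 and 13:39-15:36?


Interval A: [542, 797] minutes from midnight
Interval B: [819, 936] minutes from midnight
Overlap start = max(542, 819) = 819
Overlap end = min(797, 936) = 797
End <= start, so the intervals do not overlap: 0 minutes

0


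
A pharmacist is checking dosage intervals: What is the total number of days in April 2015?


Month: April
Year: 2015
April is a 30-day month
Total: 30 days

30


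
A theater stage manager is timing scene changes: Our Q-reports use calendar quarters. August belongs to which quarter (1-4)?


Month: August (month 8)
Q1: January-March (months 1-3)
Q2: April-June (months 4-6)
Q3: July-September (months 7-9)
Q4: October-December (months 10-12)
Month 8 falls in Q3

3


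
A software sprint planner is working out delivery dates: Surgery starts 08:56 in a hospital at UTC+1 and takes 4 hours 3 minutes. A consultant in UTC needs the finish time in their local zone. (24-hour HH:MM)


Start: 08:56 in UTC+1
Step 1 - add duration:
  minutes: 56 + 3 = 59
  hours: 8 + 4 + 0 = 12
  end in UTC+1: 12:59
Step 2 - convert UTC+1 -> UTC:
  offset difference: 0 - (1) = -1 hours
  12 + (-1) = 11 -> mod 24 = 11
Result: 11:59 in UTC

11:59


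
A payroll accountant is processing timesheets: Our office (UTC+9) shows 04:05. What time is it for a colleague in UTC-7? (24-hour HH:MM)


Local time: 04:05 at UTC+9 (offset 9h)
Target zone: UTC-7 (offset -7h)
Difference: -7 - (9) = -16 hours
Calculation: 4 + (-16) = -12
Wraparound: (-12) mod 24 = 12
Result: 12:05

12:05


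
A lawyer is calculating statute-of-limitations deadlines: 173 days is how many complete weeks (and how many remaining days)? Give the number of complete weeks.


Total days: 173
Days per week: 7
Division: 173 / 7 = 24 remainder 5
Complete weeks: 24
Remaining days: 5

24


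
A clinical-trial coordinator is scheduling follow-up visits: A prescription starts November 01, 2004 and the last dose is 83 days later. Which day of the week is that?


Start: 2004-11-01 (Monday)
Step 1 - find target date: add 83 days
  2004-11-01 + 83 days = 2005-01-23
Step 2 - day of week:
  83 mod 7 = 6
  Monday + 6 days -> Sunday
Result: Sunday (2005-01-23)

Sunday


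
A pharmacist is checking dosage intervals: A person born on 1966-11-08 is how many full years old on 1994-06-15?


Birth: 1966-11-08
Reference: 1994-06-15
Year difference: 1994 - 1966 = 28
Has birthday (11-08) occurred by 06-15? No
Birthday not yet reached this year -> subtract 1
Age in full years: 27

27


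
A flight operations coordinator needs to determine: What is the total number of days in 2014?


Year: 2014
Check leap year rules:
Divisible by 4? No
2014 is not a leap year
Days: 365

365


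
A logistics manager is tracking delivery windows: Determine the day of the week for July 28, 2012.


Date: 2012-07-28
January 1, 2012 is a Sunday
Day of year: 210
Offset from Jan 1: 209 days
209 mod 7 = 6
Result: Saturday

Saturday


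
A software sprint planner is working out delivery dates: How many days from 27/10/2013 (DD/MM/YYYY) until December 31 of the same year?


Start: October 27, 2013
End: December 31, 2013
Days left in October: 4
November: 30
December: 31
Sum of remaining months: 61
Total: 4 + 61 = 65

65


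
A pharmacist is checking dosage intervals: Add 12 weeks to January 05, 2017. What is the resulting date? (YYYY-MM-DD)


Start: 2017-01-05
Weeks to add: 12
Convert to days: 12 x 7 = 84 days
Add 84 days to 2017-01-05
Result: 2017-03-30

2017-03-30


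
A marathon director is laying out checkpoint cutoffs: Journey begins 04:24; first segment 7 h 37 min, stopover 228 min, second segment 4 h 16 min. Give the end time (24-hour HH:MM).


Depart: 04:24
Leg 1: +457 min -> 12:01
Layover: +228 min -> 15:49
Leg 2: +256 min -> 20:05
Total travel: 941 minutes = 15h 41m
Arrival: 20:05

20:05


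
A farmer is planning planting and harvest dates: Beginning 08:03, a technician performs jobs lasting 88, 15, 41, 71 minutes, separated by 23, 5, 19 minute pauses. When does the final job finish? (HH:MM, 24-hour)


Start: 08:03 = 483 min from midnight
  after task 1 (88 min): 09:31
  after break (23 min): 09:54
  after task 2 (15 min): 10:09
  after break (5 min): 10:14
  after task 3 (41 min): 10:55
  after break (19 min): 11:14
  after task 4 (71 min): 12:25
Total elapsed: 262 minutes
End time: 12:25

12:25


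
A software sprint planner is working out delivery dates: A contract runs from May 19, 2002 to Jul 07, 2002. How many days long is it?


Start date: 2002-05-19
End date: 2002-07-07
May 2002: +13 days
Jun 2002: +30 days
Jul 2002: +6 days
Total: 49 days

49


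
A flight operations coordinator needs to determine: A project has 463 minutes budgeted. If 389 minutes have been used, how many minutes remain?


Total budget: 463 minutes
Time used: 389 minutes
Remaining: 463 - 389 = 74 minutes
Percent used: 84.0%
Percent remaining: 16.0%

74


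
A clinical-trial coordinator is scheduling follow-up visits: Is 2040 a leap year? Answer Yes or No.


Year: 2040
Divisible by 4? 2040 / 4 = 510.0 -> Yes
Divisible by 100? 2040 / 100 = 20.4 -> No
Divisible by 4 but not 100, so it IS a leap year

Yes


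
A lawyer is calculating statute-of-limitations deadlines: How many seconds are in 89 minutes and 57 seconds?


Minutes: 89
Extra seconds: 57
Seconds per minute: 60
Minutes to seconds: 89 x 60 = 5340
Total: 5340 + 57 = 5397

5397


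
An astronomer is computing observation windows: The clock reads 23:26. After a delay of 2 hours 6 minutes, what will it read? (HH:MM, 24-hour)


Start time: 23:26
Adding: 2 hours 6 minutes
Minutes: 26 + 6 = 32
Hours: 23 + 2 + 0 = 25
Hour wraparound: 25 mod 24 = 1
Result: 01:32

01:32


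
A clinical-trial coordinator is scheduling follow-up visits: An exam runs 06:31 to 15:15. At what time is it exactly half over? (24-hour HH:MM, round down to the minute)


Start time: 06:31 = 391 minutes from midnight
End time: 15:15 = 915 minutes from midnight
Sum: 391 + 915 = 1306
Midpoint: 1306 / 2 = 653 minutes
Convert: 653 / 60 = 10 hours, 53 minutes
Result: 10:53

10:53


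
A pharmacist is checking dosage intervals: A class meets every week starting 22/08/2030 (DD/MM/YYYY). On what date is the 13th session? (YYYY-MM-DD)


First occurrence: 2030-08-22 (occurrence 1)
Each occurrence is 7 days after the previous.
Occurrence 13 is 12 weeks after the first.
12 weeks = 84 days
2030-08-22 + 84 days = 2030-11-14

2030-11-14


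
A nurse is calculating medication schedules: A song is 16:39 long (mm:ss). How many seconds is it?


Minutes: 16
Extra seconds: 39
Seconds per minute: 60
Minutes to seconds: 16 x 60 = 960
Total: 960 + 39 = 999

999


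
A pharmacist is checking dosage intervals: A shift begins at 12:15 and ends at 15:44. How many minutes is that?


Start time: 12:15 = 735 minutes from midnight
End time: 15:44 = 944 minutes from midnight
Difference: 944 - 735 = 209 minutes
That is 3 hours and 29 minutes

209


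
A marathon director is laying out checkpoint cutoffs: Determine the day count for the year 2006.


Year: 2006
Check leap year rules:
Divisible by 4? No
2006 is not a leap year
Days: 365

365


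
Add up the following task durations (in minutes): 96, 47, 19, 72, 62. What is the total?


Durations: 96, 47, 19, 72, 62
Running sum: 96
+ 47 = 143
+ 19 = 162
+ 72 = 234
+ 62 = 296
Total duration: 296 minutes
That is 4 hours and 56 minutes

296


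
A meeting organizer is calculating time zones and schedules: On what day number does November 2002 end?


Month: November
Year: 2002
November is a 30-day month
Total: 30 days

30
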